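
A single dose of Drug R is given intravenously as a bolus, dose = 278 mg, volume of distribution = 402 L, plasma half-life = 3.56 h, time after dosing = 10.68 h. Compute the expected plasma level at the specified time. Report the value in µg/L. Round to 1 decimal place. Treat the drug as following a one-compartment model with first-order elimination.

C₀ = Dose / Vd = 278.0 / 402 = 0.6915 mg/L
k = ln2 / t½ = 0.693147 / 3.56 = 0.1947 h⁻¹
t / t½ = 10.68 / 3.56 = 3 half-lives
C = C₀ × (1/2)^3 = 0.6915 × 0.1250 = 0.08644 mg/L
Convert: 0.08644 mg/L × 1000 = 86.44 µg/L

86.4 µg/L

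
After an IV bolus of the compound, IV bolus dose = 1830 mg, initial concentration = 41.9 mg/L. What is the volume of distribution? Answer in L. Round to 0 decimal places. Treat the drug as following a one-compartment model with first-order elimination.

Vd = Dose / C₀ = 1830 / 41.9 = 43.68 L

44 L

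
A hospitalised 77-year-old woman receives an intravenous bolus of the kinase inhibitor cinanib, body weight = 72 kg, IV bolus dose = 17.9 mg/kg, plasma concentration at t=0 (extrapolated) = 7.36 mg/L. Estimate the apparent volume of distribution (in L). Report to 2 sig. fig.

180 L

Dose = 17.9 × 72 = 1289 mg
Vd = Dose / C₀ = 1289 / 7.36 = 175.1 L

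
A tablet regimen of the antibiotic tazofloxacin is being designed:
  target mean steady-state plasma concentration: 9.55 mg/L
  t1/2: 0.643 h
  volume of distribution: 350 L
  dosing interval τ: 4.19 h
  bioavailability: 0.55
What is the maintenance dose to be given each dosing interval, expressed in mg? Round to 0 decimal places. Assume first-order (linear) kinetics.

k = ln2 / t½ = 0.693147 / 0.643 = 1.078 h⁻¹
CL = k × Vd = 1.078 × 350 = 377.3 L/h
At steady state, F × (Dose/τ) = Css × CL.
Dose = Css × CL × τ / F = 9.55 × 377.3 × 4.19 / 0.55 = 27450 mg

27450 mg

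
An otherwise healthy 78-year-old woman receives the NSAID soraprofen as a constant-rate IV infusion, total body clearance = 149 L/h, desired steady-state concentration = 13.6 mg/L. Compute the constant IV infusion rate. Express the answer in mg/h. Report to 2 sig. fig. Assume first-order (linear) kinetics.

At steady state, infusion rate R₀ = Css × CL = 13.6 × 149.0 = 2026 mg/h

2000 mg/h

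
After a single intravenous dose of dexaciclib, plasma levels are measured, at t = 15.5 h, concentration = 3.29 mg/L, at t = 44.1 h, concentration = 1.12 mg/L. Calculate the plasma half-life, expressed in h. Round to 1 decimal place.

k = ln(C₁/C₂) / (t₂ − t₁) = ln(3.29/1.12) / (44.1 − 15.5)
  = 1.078 / 28.60 = 0.03769 h⁻¹
t½ = ln2 / k = 0.693147 / 0.03769 = 18.39 h

18.4 h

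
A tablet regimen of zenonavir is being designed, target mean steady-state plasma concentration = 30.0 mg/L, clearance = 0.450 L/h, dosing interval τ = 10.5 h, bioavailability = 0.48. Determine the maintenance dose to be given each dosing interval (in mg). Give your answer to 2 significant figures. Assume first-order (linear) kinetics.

300 mg

At steady state, F × (Dose/τ) = Css × CL.
Dose = Css × CL × τ / F = 30.0 × 0.4500 × 10.5 / 0.48 = 295.3 mg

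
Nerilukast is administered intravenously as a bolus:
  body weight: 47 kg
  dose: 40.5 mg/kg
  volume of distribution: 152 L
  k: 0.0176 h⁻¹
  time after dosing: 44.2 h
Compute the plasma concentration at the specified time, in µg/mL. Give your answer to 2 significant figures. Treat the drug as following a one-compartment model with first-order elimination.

Total dose = 40.5 × 47 = 1904 mg
C₀ = Dose / Vd = 1904 / 152 = 12.53 mg/L
C = C₀ · e^(−k·t) = 12.53 × e^(−0.01760 × 44.2)
  = 12.53 × 0.4594 = 5.756 mg/L
(5.756 mg/L = 5.756 µg/mL)

5.8 µg/mL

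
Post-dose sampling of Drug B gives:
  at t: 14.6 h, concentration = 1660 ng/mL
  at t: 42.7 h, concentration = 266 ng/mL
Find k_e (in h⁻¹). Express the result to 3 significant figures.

0.0652 h⁻¹

k = ln(C₁/C₂) / (t₂ − t₁) = ln(1660/266) / (42.7 − 14.6)
  = 1.831 / 28.10 = 0.06516 h⁻¹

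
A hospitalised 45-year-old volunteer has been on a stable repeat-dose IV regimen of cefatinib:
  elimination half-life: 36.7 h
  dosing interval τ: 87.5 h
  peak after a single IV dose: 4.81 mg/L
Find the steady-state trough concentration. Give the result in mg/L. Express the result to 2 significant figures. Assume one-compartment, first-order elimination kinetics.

1.1 mg/L

k = ln2 / t½ = 0.693147 / 36.7 = 0.01889 h⁻¹
e^(−kτ) = e^(−0.01889 × 87.5) = 0.1915
Accumulation ratio R = 1 / (1 − e^(−kτ)) = 1 / (1 − 0.1915) = 1.237
Steady-state trough = C₀ × R × e^(−kτ) = 4.81 × 1.237 × 0.1915 = 1.139 mg/L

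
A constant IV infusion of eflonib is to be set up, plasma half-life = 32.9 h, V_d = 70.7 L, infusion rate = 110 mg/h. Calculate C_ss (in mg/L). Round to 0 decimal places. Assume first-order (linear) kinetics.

74 mg/L

k = ln2 / t½ = 0.693147 / 32.9 = 0.02107 h⁻¹
CL = k × Vd = 0.02107 × 70.7 = 1.490 L/h
At steady state Css = R₀ / CL = 110 / 1.490 = 73.83 mg/L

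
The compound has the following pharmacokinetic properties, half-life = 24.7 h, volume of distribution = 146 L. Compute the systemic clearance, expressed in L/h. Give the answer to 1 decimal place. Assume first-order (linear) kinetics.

k = ln2 / t½ = 0.693147 / 24.7 = 0.02806 h⁻¹
CL = k × Vd = 0.02806 × 146 = 4.097 L/h

4.1 L/h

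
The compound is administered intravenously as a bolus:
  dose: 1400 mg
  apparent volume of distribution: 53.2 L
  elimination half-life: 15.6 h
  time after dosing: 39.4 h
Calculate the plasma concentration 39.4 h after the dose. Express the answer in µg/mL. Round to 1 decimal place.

C₀ = Dose / Vd = 1400 / 53.2 = 26.32 mg/L
k = ln2 / t½ = 0.693147 / 15.6 = 0.04443 h⁻¹
C = C₀ · e^(−k·t) = 26.32 × e^(−0.04443 × 39.4)
  = 26.32 × 0.1737 = 4.572 mg/L
(4.572 mg/L = 4.572 µg/mL)

4.6 µg/mL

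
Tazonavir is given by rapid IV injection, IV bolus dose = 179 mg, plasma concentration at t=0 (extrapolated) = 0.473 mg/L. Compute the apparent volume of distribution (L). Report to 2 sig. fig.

380 L

Vd = Dose / C₀ = 179.0 / 0.473 = 378.4 L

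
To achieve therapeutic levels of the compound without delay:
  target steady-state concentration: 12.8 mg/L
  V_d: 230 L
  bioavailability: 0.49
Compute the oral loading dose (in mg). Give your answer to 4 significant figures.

6008 mg

LD = Css × Vd / F = 12.8 × 230 / 0.49 = 6008 mg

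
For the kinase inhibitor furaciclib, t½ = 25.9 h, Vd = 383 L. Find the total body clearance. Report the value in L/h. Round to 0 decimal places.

10 L/h

k = ln2 / t½ = 0.693147 / 25.9 = 0.02676 h⁻¹
CL = k × Vd = 0.02676 × 383 = 10.25 L/h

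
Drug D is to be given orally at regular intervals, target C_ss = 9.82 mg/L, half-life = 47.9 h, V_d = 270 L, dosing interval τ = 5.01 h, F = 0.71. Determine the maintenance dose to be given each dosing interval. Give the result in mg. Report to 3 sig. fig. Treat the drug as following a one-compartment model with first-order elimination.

k = ln2 / t½ = 0.693147 / 47.9 = 0.01447 h⁻¹
CL = k × Vd = 0.01447 × 270 = 3.907 L/h
At steady state, F × (Dose/τ) = Css × CL.
Dose = Css × CL × τ / F = 9.82 × 3.907 × 5.01 / 0.71 = 270.7 mg

271 mg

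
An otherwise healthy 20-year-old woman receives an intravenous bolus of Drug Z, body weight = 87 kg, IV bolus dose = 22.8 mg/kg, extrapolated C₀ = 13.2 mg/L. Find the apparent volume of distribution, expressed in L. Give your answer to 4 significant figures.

150.3 L

Dose = 22.8 × 87 = 1984 mg
Vd = Dose / C₀ = 1984 / 13.2 = 150.3 L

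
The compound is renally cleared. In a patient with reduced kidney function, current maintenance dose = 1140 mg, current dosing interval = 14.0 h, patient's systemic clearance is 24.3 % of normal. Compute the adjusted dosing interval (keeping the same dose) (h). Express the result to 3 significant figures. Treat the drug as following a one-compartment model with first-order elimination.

57.6 h

To keep the same average steady-state level, dosing rate must scale with clearance.
CL ratio = 24.3 / 100 = 0.2430
New interval (same dose) = 14.0 / 0.2430 = 57.61 h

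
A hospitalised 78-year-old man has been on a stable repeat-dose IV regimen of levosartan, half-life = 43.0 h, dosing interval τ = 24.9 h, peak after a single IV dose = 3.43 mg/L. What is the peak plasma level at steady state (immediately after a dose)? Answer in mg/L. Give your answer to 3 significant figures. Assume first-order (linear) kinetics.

10.4 mg/L

k = ln2 / t½ = 0.693147 / 43.0 = 0.01612 h⁻¹
e^(−kτ) = e^(−0.01612 × 24.9) = 0.6694
Accumulation ratio R = 1 / (1 − e^(−kτ)) = 1 / (1 − 0.6694) = 3.025
Steady-state peak = C₀ × R = 3.43 × 3.025 = 10.38 mg/L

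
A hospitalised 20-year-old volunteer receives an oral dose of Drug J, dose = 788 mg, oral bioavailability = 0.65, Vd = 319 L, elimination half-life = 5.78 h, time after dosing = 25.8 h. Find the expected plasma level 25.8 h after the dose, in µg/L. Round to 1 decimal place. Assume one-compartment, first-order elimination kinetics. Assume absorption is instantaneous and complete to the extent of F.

72.8 µg/L

Amount reaching circulation = F × Dose = 0.65 × 788.0 = 512.2 mg
C₀ = F·Dose / Vd = 512.2 / 319 = 1.606 mg/L
k = ln2 / t½ = 0.693147 / 5.78 = 0.1199 h⁻¹
C = C₀ · e^(−k·t) = 1.606 × e^(−0.1199 × 25.8)
  = 1.606 × 0.04535 = 0.07283 mg/L
Convert: 0.07283 mg/L × 1000 = 72.83 µg/L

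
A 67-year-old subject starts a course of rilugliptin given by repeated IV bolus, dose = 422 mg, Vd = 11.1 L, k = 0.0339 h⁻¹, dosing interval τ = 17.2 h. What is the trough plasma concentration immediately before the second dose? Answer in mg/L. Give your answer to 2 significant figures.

C₀ per dose = Dose / Vd = 422 / 11.1 = 38.02 mg/L
Fraction remaining after one interval: r = e^(−kτ) = e^(−0.03390 × 17.2) = 0.5582
Before dose 2, 1 dose has been given (aged 1τ).
C_trough = C₀ × r = 38.02 × 0.5582 = 21.22 mg/L

21 mg/L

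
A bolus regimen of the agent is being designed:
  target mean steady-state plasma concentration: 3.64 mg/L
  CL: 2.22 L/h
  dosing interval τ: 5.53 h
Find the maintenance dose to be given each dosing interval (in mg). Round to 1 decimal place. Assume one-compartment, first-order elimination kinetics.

44.7 mg

At steady state, Dose/τ = Css × CL.
Dose = Css × CL × τ = 3.64 × 2.220 × 5.53 = 44.69 mg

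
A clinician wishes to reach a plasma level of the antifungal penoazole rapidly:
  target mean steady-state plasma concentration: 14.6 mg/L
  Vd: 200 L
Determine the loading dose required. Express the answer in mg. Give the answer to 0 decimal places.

2920 mg

LD = Css × Vd = 14.6 × 200 = 2920 mg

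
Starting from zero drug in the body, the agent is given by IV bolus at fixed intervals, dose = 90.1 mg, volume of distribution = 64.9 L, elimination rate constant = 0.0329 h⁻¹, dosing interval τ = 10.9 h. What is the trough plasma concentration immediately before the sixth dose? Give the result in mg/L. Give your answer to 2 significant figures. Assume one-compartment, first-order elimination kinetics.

C₀ per dose = Dose / Vd = 90.1 / 64.9 = 1.388 mg/L
Fraction remaining after one interval: r = e^(−kτ) = e^(−0.03290 × 10.9) = 0.6986
Before dose 6, 5 doses have been given (aged 1τ, 2τ, 3τ, 4τ, 5τ).
C_trough = C₀ × (r + r² + … + r^5) = C₀ × r(1−r^5)/(1−r)
        = 1.388 × 0.6986 × (1 − 0.1664) / (1 − 0.6986) = 2.682 mg/L

2.7 mg/L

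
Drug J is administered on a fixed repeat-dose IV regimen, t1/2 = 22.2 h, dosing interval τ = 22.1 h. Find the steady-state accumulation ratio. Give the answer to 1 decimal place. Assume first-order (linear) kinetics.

2.0

k = ln2 / t½ = 0.693147 / 22.2 = 0.03122 h⁻¹
e^(−kτ) = e^(−0.03122 × 22.1) = 0.5016
Accumulation ratio R = 1 / (1 − e^(−kτ)) = 1 / (1 − 0.5016) = 2.006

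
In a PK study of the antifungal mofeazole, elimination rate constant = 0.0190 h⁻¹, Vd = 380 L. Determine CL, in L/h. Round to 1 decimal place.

7.2 L/h

CL = k × Vd = 0.0190 × 380 = 7.220 L/h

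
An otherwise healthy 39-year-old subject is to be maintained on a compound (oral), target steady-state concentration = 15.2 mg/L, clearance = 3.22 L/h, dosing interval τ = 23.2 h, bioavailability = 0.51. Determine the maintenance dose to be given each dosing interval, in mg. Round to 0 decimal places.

At steady state, F × (Dose/τ) = Css × CL.
Dose = Css × CL × τ / F = 15.2 × 3.220 × 23.2 / 0.51 = 2226 mg

2226 mg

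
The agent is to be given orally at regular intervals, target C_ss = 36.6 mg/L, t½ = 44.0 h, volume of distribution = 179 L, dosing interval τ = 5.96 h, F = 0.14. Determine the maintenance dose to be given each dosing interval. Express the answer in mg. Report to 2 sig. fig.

4400 mg

k = ln2 / t½ = 0.693147 / 44.0 = 0.01575 h⁻¹
CL = k × Vd = 0.01575 × 179 = 2.819 L/h
At steady state, F × (Dose/τ) = Css × CL.
Dose = Css × CL × τ / F = 36.6 × 2.819 × 5.96 / 0.14 = 4392 mg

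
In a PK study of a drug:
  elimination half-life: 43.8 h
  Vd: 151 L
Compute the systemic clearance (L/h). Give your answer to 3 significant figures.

2.39 L/h

k = ln2 / t½ = 0.693147 / 43.8 = 0.01583 h⁻¹
CL = k × Vd = 0.01583 × 151 = 2.390 L/h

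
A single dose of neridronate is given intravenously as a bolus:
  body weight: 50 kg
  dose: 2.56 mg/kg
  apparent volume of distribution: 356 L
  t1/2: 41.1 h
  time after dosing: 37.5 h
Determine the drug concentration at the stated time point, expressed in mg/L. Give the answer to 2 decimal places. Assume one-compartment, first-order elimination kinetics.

Total dose = 2.56 × 50 = 128.0 mg
C₀ = Dose / Vd = 128.0 / 356 = 0.3596 mg/L
k = ln2 / t½ = 0.693147 / 41.1 = 0.01686 h⁻¹
C = C₀ · e^(−k·t) = 0.3596 × e^(−0.01686 × 37.5)
  = 0.3596 × 0.5314 = 0.1911 mg/L

0.19 mg/L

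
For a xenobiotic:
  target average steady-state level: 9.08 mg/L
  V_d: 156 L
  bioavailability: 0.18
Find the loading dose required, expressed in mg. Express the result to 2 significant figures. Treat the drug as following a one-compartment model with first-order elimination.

7900 mg

LD = Css × Vd / F = 9.08 × 156 / 0.18 = 7869 mg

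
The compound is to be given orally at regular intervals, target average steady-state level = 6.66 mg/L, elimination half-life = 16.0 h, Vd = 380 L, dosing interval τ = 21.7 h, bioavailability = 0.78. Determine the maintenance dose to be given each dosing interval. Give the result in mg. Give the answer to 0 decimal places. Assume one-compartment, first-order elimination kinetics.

k = ln2 / t½ = 0.693147 / 16.0 = 0.04332 h⁻¹
CL = k × Vd = 0.04332 × 380 = 16.46 L/h
At steady state, F × (Dose/τ) = Css × CL.
Dose = Css × CL × τ / F = 6.66 × 16.46 × 21.7 / 0.78 = 3050 mg

3050 mg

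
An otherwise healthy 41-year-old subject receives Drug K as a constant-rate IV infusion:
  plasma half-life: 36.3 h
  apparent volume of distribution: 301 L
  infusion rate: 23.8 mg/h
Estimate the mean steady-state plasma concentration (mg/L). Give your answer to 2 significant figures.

4.1 mg/L

k = ln2 / t½ = 0.693147 / 36.3 = 0.01909 h⁻¹
CL = k × Vd = 0.01909 × 301 = 5.746 L/h
At steady state Css = R₀ / CL = 23.8 / 5.746 = 4.142 mg/L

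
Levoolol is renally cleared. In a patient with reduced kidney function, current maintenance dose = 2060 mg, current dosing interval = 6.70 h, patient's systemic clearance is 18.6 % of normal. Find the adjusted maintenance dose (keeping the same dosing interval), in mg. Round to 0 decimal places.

To keep the same average steady-state level, dosing rate must scale with clearance.
CL ratio = 18.6 / 100 = 0.1860
New dose (same interval) = 2060 × 0.1860 = 383.2 mg

383 mg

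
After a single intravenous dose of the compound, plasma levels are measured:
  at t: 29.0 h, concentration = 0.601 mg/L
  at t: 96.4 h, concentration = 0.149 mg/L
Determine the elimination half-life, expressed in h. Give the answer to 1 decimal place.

k = ln(C₁/C₂) / (t₂ − t₁) = ln(0.601/0.149) / (96.4 − 29.0)
  = 1.395 / 67.40 = 0.02070 h⁻¹
t½ = ln2 / k = 0.693147 / 0.02070 = 33.49 h

33.5 h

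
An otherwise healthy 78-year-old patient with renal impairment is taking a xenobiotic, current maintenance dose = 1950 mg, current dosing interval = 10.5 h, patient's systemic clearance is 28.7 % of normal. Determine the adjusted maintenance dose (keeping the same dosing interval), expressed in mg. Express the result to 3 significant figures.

To keep the same average steady-state level, dosing rate must scale with clearance.
CL ratio = 28.7 / 100 = 0.2870
New dose (same interval) = 1950 × 0.2870 = 559.7 mg

560 mg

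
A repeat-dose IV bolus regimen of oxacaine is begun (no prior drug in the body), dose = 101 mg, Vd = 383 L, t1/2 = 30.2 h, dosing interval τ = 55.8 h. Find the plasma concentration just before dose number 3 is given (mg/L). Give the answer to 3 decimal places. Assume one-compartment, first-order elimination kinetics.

C₀ per dose = Dose / Vd = 101 / 383 = 0.2637 mg/L
k = ln2 / t½ = 0.693147 / 30.2 = 0.02295 h⁻¹
Fraction remaining after one interval: r = e^(−kτ) = e^(−0.02295 × 55.8) = 0.2779
Before dose 3, 2 doses have been given (aged 1τ, 2τ).
C_trough = C₀ × (r + r²) = 0.2637 × (0.2779 + 0.07723) = 0.09365 mg/L

0.094 mg/L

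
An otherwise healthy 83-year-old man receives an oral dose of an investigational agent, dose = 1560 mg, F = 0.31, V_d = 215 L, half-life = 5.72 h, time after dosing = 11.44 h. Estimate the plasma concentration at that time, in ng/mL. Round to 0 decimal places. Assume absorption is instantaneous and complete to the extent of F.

562 ng/mL

Amount reaching circulation = F × Dose = 0.31 × 1560 = 483.6 mg
C₀ = F·Dose / Vd = 483.6 / 215 = 2.249 mg/L
k = ln2 / t½ = 0.693147 / 5.72 = 0.1212 h⁻¹
t / t½ = 11.44 / 5.72 = 2 half-lives
C = C₀ × (1/2)^2 = 2.249 × 0.2500 = 0.5623 mg/L
Convert: 0.5623 mg/L × 1000 = 562.3 ng/mL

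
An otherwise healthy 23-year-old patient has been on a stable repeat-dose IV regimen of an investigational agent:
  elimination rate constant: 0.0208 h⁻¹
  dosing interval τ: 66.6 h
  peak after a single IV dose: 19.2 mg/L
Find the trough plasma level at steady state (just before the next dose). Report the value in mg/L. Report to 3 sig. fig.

6.41 mg/L

e^(−kτ) = e^(−0.02080 × 66.6) = 0.2503
Accumulation ratio R = 1 / (1 − e^(−kτ)) = 1 / (1 − 0.2503) = 1.334
Steady-state trough = C₀ × R × e^(−kτ) = 19.2 × 1.334 × 0.2503 = 6.411 mg/L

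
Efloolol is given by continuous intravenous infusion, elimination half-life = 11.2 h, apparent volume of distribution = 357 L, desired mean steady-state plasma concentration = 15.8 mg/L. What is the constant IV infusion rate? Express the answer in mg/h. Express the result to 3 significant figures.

349 mg/h

k = ln2 / t½ = 0.693147 / 11.2 = 0.06189 h⁻¹
CL = k × Vd = 0.06189 × 357 = 22.09 L/h
At steady state, infusion rate R₀ = Css × CL = 15.8 × 22.09 = 349.0 mg/h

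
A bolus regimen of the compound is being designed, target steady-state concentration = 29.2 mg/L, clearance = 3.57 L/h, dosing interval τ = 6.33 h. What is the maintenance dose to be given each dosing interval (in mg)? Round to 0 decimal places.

660 mg

At steady state, Dose/τ = Css × CL.
Dose = Css × CL × τ = 29.2 × 3.570 × 6.33 = 659.9 mg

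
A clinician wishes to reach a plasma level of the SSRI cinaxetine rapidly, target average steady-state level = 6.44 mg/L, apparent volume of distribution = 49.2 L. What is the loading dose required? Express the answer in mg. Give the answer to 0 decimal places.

LD = Css × Vd = 6.44 × 49.2 = 316.8 mg

317 mg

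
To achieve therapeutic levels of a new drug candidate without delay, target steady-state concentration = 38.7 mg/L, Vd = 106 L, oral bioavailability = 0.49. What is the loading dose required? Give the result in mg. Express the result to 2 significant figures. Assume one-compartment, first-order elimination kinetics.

8400 mg

LD = Css × Vd / F = 38.7 × 106 / 0.49 = 8372 mg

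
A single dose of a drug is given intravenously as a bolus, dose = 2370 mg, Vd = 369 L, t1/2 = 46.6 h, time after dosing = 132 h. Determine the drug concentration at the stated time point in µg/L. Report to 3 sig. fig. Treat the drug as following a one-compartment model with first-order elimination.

C₀ = Dose / Vd = 2370 / 369 = 6.423 mg/L
k = ln2 / t½ = 0.693147 / 46.6 = 0.01487 h⁻¹
C = C₀ · e^(−k·t) = 6.423 × e^(−0.01487 × 132)
  = 6.423 × 0.1405 = 0.9024 mg/L
Convert: 0.9024 mg/L × 1000 = 902.4 µg/L

902 µg/L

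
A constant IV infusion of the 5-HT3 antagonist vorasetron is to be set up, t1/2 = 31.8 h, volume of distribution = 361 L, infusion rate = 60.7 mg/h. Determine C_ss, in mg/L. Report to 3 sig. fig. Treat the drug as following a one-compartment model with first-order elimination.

k = ln2 / t½ = 0.693147 / 31.8 = 0.02180 h⁻¹
CL = k × Vd = 0.02180 × 361 = 7.870 L/h
At steady state Css = R₀ / CL = 60.7 / 7.870 = 7.713 mg/L

7.71 mg/L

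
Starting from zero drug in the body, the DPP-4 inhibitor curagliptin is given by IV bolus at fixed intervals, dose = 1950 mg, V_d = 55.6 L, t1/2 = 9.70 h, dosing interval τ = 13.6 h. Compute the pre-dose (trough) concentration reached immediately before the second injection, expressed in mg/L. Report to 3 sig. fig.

13.3 mg/L

C₀ per dose = Dose / Vd = 1950 / 55.6 = 35.07 mg/L
k = ln2 / t½ = 0.693147 / 9.70 = 0.07146 h⁻¹
Fraction remaining after one interval: r = e^(−kτ) = e^(−0.07146 × 13.6) = 0.3784
Before dose 2, 1 dose has been given (aged 1τ).
C_trough = C₀ × r = 35.07 × 0.3784 = 13.27 mg/L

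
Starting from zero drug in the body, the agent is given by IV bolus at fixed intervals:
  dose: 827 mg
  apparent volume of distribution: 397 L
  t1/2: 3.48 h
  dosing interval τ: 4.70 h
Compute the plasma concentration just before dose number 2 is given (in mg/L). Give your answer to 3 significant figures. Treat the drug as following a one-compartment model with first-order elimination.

0.817 mg/L

C₀ per dose = Dose / Vd = 827 / 397 = 2.083 mg/L
k = ln2 / t½ = 0.693147 / 3.48 = 0.1992 h⁻¹
Fraction remaining after one interval: r = e^(−kτ) = e^(−0.1992 × 4.70) = 0.3921
Before dose 2, 1 dose has been given (aged 1τ).
C_trough = C₀ × r = 2.083 × 0.3921 = 0.8167 mg/L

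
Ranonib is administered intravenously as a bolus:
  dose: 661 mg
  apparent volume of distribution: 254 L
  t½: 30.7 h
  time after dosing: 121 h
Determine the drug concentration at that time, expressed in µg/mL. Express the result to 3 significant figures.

0.169 µg/mL

C₀ = Dose / Vd = 661.0 / 254 = 2.602 mg/L
k = ln2 / t½ = 0.693147 / 30.7 = 0.02258 h⁻¹
C = C₀ · e^(−k·t) = 2.602 × e^(−0.02258 × 121)
  = 2.602 × 0.06508 = 0.1693 mg/L
(0.1693 mg/L = 0.1693 µg/mL)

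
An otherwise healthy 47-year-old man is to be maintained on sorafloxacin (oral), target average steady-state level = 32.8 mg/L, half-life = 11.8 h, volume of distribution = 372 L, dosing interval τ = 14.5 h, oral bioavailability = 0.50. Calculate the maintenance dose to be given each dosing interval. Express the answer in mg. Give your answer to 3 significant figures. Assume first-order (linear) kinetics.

20800 mg

k = ln2 / t½ = 0.693147 / 11.8 = 0.05874 h⁻¹
CL = k × Vd = 0.05874 × 372 = 21.85 L/h
At steady state, F × (Dose/τ) = Css × CL.
Dose = Css × CL × τ / F = 32.8 × 21.85 × 14.5 / 0.50 = 20780 mg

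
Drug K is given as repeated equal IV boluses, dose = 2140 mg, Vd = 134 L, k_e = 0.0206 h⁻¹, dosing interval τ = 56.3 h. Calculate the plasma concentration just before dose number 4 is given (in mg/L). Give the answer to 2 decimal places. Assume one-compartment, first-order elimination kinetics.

7.07 mg/L

C₀ per dose = Dose / Vd = 2140 / 134 = 15.97 mg/L
Fraction remaining after one interval: r = e^(−kτ) = e^(−0.02060 × 56.3) = 0.3136
Before dose 4, 3 doses have been given (aged 1τ, 2τ, 3τ).
C_trough = C₀ × (r + r² + … + r^3) = C₀ × r(1−r^3)/(1−r)
        = 15.97 × 0.3136 × (1 − 0.03084) / (1 − 0.3136) = 7.071 mg/L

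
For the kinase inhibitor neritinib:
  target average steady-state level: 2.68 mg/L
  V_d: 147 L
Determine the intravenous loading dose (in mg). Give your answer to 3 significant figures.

394 mg

LD = Css × Vd = 2.68 × 147 = 394.0 mg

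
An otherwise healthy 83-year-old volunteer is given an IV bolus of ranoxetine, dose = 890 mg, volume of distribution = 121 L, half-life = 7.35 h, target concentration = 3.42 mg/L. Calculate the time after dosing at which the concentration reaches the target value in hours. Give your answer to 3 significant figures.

8.12 h

C₀ = Dose / Vd = 890.0 / 121 = 7.355 mg/L
k = ln2 / t½ = 0.693147 / 7.35 = 0.09431 h⁻¹
t = ln(C₀ / C) / k = ln(7.355 / 3.42) / 0.09431
  = ln(2.151) / 0.09431 = 0.7659 / 0.09431 = 8.121 h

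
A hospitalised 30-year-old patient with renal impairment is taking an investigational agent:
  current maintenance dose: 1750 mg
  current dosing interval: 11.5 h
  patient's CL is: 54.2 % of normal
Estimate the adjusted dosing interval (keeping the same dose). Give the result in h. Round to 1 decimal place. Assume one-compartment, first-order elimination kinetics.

To keep the same average steady-state level, dosing rate must scale with clearance.
CL ratio = 54.2 / 100 = 0.5420
New interval (same dose) = 11.5 / 0.5420 = 21.22 h

21.2 h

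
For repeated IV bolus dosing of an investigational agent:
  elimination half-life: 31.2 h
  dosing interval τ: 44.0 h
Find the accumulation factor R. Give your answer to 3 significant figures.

k = ln2 / t½ = 0.693147 / 31.2 = 0.02222 h⁻¹
e^(−kτ) = e^(−0.02222 × 44.0) = 0.3762
Accumulation ratio R = 1 / (1 − e^(−kτ)) = 1 / (1 − 0.3762) = 1.603

1.60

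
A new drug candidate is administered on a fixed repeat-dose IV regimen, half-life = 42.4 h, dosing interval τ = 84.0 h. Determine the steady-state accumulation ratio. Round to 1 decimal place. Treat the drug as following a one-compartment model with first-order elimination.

k = ln2 / t½ = 0.693147 / 42.4 = 0.01635 h⁻¹
e^(−kτ) = e^(−0.01635 × 84.0) = 0.2532
Accumulation ratio R = 1 / (1 − e^(−kτ)) = 1 / (1 − 0.2532) = 1.339

1.3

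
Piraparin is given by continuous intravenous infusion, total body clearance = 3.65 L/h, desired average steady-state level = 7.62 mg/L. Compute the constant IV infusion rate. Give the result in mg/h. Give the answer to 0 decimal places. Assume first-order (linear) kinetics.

At steady state, infusion rate R₀ = Css × CL = 7.62 × 3.650 = 27.81 mg/h

28 mg/h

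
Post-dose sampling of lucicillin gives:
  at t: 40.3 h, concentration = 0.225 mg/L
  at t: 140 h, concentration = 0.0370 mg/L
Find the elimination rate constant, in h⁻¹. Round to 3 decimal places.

k = ln(C₁/C₂) / (t₂ − t₁) = ln(0.225/0.0370) / (140 − 40.3)
  = 1.805 / 99.70 = 0.01810 h⁻¹

0.018 h⁻¹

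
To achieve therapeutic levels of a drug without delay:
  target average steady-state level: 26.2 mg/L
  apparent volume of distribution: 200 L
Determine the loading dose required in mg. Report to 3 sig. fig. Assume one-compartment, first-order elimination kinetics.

5240 mg

LD = Css × Vd = 26.2 × 200 = 5240 mg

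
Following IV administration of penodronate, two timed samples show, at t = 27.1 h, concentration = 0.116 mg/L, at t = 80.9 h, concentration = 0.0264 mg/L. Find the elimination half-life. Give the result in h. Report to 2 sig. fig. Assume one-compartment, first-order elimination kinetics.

k = ln(C₁/C₂) / (t₂ − t₁) = ln(0.116/0.0264) / (80.9 − 27.1)
  = 1.480 / 53.80 = 0.02751 h⁻¹
t½ = ln2 / k = 0.693147 / 0.02751 = 25.20 h

25 h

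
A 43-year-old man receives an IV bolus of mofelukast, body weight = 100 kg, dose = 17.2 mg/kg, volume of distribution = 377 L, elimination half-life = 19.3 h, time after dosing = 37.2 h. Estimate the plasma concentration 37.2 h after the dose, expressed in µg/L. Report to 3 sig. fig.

Total dose = 17.2 × 100 = 1720 mg
C₀ = Dose / Vd = 1720 / 377 = 4.562 mg/L
k = ln2 / t½ = 0.693147 / 19.3 = 0.03591 h⁻¹
C = C₀ · e^(−k·t) = 4.562 × e^(−0.03591 × 37.2)
  = 4.562 × 0.2629 = 1.199 mg/L
Convert: 1.199 mg/L × 1000 = 1199 µg/L

1200 µg/L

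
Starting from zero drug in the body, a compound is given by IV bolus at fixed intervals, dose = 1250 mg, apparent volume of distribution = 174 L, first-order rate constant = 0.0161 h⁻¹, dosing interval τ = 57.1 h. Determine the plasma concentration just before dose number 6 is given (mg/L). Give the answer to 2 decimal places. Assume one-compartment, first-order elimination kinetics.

4.72 mg/L

C₀ per dose = Dose / Vd = 1250 / 174 = 7.184 mg/L
Fraction remaining after one interval: r = e^(−kτ) = e^(−0.01610 × 57.1) = 0.3988
Before dose 6, 5 doses have been given (aged 1τ, 2τ, 3τ, 4τ, 5τ).
C_trough = C₀ × (r + r² + … + r^5) = C₀ × r(1−r^5)/(1−r)
        = 7.184 × 0.3988 × (1 − 0.01009) / (1 − 0.3988) = 4.717 mg/L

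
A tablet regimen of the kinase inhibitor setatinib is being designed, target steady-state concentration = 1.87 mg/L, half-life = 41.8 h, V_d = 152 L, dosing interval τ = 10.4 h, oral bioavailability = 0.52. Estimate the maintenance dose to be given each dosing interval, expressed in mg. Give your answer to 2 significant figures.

94 mg

k = ln2 / t½ = 0.693147 / 41.8 = 0.01658 h⁻¹
CL = k × Vd = 0.01658 × 152 = 2.520 L/h
At steady state, F × (Dose/τ) = Css × CL.
Dose = Css × CL × τ / F = 1.87 × 2.520 × 10.4 / 0.52 = 94.25 mg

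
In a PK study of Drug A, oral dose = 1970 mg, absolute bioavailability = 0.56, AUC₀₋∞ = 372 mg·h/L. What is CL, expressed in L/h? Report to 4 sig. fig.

2.966 L/h

CL = F·Dose / AUC = 0.56 × 1970 / 372 = 2.966 L/h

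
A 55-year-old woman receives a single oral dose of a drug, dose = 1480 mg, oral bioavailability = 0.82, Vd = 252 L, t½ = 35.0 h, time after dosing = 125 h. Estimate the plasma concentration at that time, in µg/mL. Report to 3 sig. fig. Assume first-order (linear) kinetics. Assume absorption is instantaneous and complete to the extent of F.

Amount reaching circulation = F × Dose = 0.82 × 1480 = 1214 mg
C₀ = F·Dose / Vd = 1214 / 252 = 4.817 mg/L
k = ln2 / t½ = 0.693147 / 35.0 = 0.01980 h⁻¹
C = C₀ · e^(−k·t) = 4.817 × e^(−0.01980 × 125)
  = 4.817 × 0.08416 = 0.4054 mg/L
(0.4054 mg/L = 0.4054 µg/mL)

0.405 µg/mL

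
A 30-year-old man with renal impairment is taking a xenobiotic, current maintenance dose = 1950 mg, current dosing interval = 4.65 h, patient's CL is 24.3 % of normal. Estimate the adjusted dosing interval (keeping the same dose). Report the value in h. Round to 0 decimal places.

19 h

To keep the same average steady-state level, dosing rate must scale with clearance.
CL ratio = 24.3 / 100 = 0.2430
New interval (same dose) = 4.65 / 0.2430 = 19.14 h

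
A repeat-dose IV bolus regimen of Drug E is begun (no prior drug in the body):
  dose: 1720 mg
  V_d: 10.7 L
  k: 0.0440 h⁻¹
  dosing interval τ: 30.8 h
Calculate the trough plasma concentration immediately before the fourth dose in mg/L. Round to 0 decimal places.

55 mg/L

C₀ per dose = Dose / Vd = 1720 / 10.7 = 160.7 mg/L
Fraction remaining after one interval: r = e^(−kτ) = e^(−0.04400 × 30.8) = 0.2579
Before dose 4, 3 doses have been given (aged 1τ, 2τ, 3τ).
C_trough = C₀ × (r + r² + … + r^3) = C₀ × r(1−r^3)/(1−r)
        = 160.7 × 0.2579 × (1 − 0.01715) / (1 − 0.2579) = 54.89 mg/L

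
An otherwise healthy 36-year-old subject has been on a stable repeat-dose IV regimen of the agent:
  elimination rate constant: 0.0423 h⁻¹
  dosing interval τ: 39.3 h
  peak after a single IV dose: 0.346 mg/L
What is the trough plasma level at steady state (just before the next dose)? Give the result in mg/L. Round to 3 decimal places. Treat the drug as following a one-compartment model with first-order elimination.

e^(−kτ) = e^(−0.04230 × 39.3) = 0.1897
Accumulation ratio R = 1 / (1 − e^(−kτ)) = 1 / (1 − 0.1897) = 1.234
Steady-state trough = C₀ × R × e^(−kτ) = 0.346 × 1.234 × 0.1897 = 0.08100 mg/L

0.081 mg/L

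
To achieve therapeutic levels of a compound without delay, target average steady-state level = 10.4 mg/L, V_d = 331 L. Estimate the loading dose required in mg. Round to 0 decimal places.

3442 mg

LD = Css × Vd = 10.4 × 331 = 3442 mg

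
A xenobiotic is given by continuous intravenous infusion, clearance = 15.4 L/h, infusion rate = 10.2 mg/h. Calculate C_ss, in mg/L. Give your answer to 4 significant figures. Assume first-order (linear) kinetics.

0.6623 mg/L

At steady state Css = R₀ / CL = 10.2 / 15.40 = 0.6623 mg/L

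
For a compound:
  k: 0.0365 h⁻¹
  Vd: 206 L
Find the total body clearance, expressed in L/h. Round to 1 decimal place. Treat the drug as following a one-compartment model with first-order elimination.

7.5 L/h

CL = k × Vd = 0.0365 × 206 = 7.519 L/h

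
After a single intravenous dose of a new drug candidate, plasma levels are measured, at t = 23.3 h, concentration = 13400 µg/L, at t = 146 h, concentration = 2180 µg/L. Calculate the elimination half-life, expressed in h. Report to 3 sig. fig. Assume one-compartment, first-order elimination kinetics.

k = ln(C₁/C₂) / (t₂ − t₁) = ln(13400/2180) / (146 − 23.3)
  = 1.816 / 122.7 = 0.01480 h⁻¹
t½ = ln2 / k = 0.693147 / 0.01480 = 46.83 h

46.8 h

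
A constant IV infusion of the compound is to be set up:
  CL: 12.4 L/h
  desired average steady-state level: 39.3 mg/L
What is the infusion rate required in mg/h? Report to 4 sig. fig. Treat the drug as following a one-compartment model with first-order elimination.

487.3 mg/h

At steady state, infusion rate R₀ = Css × CL = 39.3 × 12.40 = 487.3 mg/h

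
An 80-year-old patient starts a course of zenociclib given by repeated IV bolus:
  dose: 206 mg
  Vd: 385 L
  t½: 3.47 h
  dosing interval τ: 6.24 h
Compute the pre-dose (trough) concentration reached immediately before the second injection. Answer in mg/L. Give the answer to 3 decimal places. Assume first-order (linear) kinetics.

0.154 mg/L

C₀ per dose = Dose / Vd = 206 / 385 = 0.5351 mg/L
k = ln2 / t½ = 0.693147 / 3.47 = 0.1998 h⁻¹
Fraction remaining after one interval: r = e^(−kτ) = e^(−0.1998 × 6.24) = 0.2874
Before dose 2, 1 dose has been given (aged 1τ).
C_trough = C₀ × r = 0.5351 × 0.2874 = 0.1538 mg/L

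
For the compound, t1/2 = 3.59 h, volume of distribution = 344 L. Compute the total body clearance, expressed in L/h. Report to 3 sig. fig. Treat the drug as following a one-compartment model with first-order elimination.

k = ln2 / t½ = 0.693147 / 3.59 = 0.1931 h⁻¹
CL = k × Vd = 0.1931 × 344 = 66.43 L/h

66.4 L/h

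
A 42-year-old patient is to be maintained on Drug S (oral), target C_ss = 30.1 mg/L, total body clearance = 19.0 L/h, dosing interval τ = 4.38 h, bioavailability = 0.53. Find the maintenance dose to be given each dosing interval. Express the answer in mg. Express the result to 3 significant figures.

At steady state, F × (Dose/τ) = Css × CL.
Dose = Css × CL × τ / F = 30.1 × 19.00 × 4.38 / 0.53 = 4726 mg

4730 mg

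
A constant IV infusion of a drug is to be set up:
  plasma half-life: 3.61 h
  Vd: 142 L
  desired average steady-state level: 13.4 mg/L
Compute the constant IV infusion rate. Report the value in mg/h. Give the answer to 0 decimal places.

k = ln2 / t½ = 0.693147 / 3.61 = 0.1920 h⁻¹
CL = k × Vd = 0.1920 × 142 = 27.26 L/h
At steady state, infusion rate R₀ = Css × CL = 13.4 × 27.26 = 365.3 mg/h

365 mg/h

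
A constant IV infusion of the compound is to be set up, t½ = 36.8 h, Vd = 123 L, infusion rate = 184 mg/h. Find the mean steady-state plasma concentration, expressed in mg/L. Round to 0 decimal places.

k = ln2 / t½ = 0.693147 / 36.8 = 0.01884 h⁻¹
CL = k × Vd = 0.01884 × 123 = 2.317 L/h
At steady state Css = R₀ / CL = 184 / 2.317 = 79.41 mg/L

79 mg/L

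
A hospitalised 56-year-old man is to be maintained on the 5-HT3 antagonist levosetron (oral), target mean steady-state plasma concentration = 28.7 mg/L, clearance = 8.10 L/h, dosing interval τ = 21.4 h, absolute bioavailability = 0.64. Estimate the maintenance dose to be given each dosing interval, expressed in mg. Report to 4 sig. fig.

At steady state, F × (Dose/τ) = Css × CL.
Dose = Css × CL × τ / F = 28.7 × 8.100 × 21.4 / 0.64 = 7773 mg

7773 mg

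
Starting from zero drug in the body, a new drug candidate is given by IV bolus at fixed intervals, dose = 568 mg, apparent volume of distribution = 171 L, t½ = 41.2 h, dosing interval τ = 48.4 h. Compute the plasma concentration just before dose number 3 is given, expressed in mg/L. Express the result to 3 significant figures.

2.12 mg/L

C₀ per dose = Dose / Vd = 568 / 171 = 3.322 mg/L
k = ln2 / t½ = 0.693147 / 41.2 = 0.01682 h⁻¹
Fraction remaining after one interval: r = e^(−kτ) = e^(−0.01682 × 48.4) = 0.4430
Before dose 3, 2 doses have been given (aged 1τ, 2τ).
C_trough = C₀ × (r + r²) = 3.322 × (0.4430 + 0.1962) = 2.123 mg/L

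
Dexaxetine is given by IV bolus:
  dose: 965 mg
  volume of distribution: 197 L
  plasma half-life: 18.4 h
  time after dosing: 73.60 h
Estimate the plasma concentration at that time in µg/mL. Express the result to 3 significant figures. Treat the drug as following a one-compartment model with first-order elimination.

C₀ = Dose / Vd = 965.0 / 197 = 4.898 mg/L
k = ln2 / t½ = 0.693147 / 18.4 = 0.03767 h⁻¹
t / t½ = 73.60 / 18.4 = 4 half-lives
C = C₀ × (1/2)^4 = 4.898 × 0.06250 = 0.3061 mg/L
(0.3061 mg/L = 0.3061 µg/mL)

0.306 µg/mL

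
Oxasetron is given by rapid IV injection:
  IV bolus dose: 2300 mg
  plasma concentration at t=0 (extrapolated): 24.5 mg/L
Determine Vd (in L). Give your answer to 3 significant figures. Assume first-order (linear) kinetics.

93.9 L

Vd = Dose / C₀ = 2300 / 24.5 = 93.88 L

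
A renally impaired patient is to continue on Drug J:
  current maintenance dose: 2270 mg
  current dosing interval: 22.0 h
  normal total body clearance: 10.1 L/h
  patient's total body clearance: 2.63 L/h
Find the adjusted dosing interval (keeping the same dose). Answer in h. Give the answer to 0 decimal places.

To keep the same average steady-state level, dosing rate must scale with clearance.
CL ratio = 2.63 / 10.1 = 0.2604
New interval (same dose) = 22.0 / 0.2604 = 84.49 h

84 h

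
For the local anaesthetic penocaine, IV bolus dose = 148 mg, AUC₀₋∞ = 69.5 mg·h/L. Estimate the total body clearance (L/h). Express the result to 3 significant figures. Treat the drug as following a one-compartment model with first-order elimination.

CL = Dose / AUC = 148 / 69.5 = 2.129 L/h

2.13 L/h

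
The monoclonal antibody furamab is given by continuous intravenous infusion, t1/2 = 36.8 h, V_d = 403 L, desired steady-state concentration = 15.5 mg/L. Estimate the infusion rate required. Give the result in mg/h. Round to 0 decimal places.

k = ln2 / t½ = 0.693147 / 36.8 = 0.01884 h⁻¹
CL = k × Vd = 0.01884 × 403 = 7.593 L/h
At steady state, infusion rate R₀ = Css × CL = 15.5 × 7.593 = 117.7 mg/h

118 mg/h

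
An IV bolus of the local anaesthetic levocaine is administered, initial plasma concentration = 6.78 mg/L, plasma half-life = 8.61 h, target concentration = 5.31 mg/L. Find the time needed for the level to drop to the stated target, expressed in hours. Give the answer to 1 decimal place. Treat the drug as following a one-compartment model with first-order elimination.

k = ln2 / t½ = 0.693147 / 8.61 = 0.08050 h⁻¹
t = ln(C₀ / C) / k = ln(6.780 / 5.31) / 0.08050
  = ln(1.277) / 0.08050 = 0.2445 / 0.08050 = 3.037 h

3.0 h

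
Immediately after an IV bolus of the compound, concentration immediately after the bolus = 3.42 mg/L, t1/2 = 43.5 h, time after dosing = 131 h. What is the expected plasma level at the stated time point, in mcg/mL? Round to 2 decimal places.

k = ln2 / t½ = 0.693147 / 43.5 = 0.01593 h⁻¹
C = C₀ · e^(−k·t) = 3.420 × e^(−0.01593 × 131)
  = 3.420 × 0.1241 = 0.4244 mg/L
(0.4244 mg/L = 0.4244 mcg/mL)

0.42 mcg/mL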